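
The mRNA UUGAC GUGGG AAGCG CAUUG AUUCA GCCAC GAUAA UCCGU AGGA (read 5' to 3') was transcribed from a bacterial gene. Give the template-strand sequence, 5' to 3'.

5'-TCCTACGGATTATCGTGGCTGAATCAATGCGCTTCCCACGTCAA-3'

Replace U with T to get the coding DNA strand: TTGACGTGGGAAGCGCATTGATTCAGCCACGATAATCCGTAGGA. The template strand is its reverse complement (complement AACTGCACCCTTCGCGTAACTAAGTCGGTGCTATTAGGCATCCT, then reverse).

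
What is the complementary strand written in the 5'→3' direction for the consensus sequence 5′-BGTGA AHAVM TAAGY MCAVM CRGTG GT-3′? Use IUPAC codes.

Standard pairs A↔T, G↔C; ambiguity codes pair R↔Y, M↔K, B↔V, H↔D. Complement (VCACTTDTBKATTCRKGTBKGYCACCA), then reverse for 5'→3'.

5'-ACCACYGKBTGKRCTTAKBTDTTCACV-3'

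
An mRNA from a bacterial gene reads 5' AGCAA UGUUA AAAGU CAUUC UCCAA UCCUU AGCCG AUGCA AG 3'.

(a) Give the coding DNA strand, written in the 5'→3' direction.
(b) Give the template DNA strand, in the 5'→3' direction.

(a) 5'-AGCAATGTTAAAAGTCATTCTCCAATCCTTAGCCGATGCAAG-3'
(b) 5′-CTTGCATCGGCTAAGGATTGGAGAATGACTTTTAACATTGCT-3′

(a) The coding strand matches the mRNA with U→T.
(b) The template strand is the reverse complement of the coding strand.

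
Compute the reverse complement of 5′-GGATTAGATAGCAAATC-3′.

Reading the sequence 3'→5' and pairing each base (A↔T, G↔C) gives the reverse complement directly.

5'-GATTTGCTATCTAATCC-3'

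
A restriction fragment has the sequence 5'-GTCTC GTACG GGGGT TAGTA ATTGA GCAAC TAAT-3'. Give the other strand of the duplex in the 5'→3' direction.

5'-ATTAGTTGCTCAATTACTAACCCCCGTACGAGAC-3'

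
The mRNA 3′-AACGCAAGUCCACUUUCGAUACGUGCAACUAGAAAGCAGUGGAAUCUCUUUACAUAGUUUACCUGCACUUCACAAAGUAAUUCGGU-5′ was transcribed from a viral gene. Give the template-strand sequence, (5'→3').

5'-TTGCGTTCAGGTGAAAGCTATGCACGTTGATCTTTCGTCACCTTAGAGAAATGTATCAAATGGACGTGAAGTGTTTCATTAAGCCA-3'

Written 5'→3' the mRNA is UGGCUUAAUGAAACACUUCACGUCCAUUUGAUACAUUUCUCUAAGGUGACGAAAGAUCAACGUGCAUAGCUUUCACCUGAACGCAA, so the coding DNA strand is TGGCTTAATGAAACACTTCACGTCCATTTGATACATTTCTCTAAGGTGACGAAAGATCAACGTGCATAGCTTTCACCTGAACGCAA. The template is its reverse complement.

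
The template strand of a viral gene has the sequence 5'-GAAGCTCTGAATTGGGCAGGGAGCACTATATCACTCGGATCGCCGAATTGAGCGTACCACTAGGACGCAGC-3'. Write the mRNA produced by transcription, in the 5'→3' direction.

5′-GCUGCGUCCUAGUGGUACGCUCAAUUCGGCGAUCCGAGUGAUAUAGUGCUCCCUGCCCAAUUCAGAGCUUC-3′

The mRNA has the sequence of the coding strand (reverse complement of the template) with T→U. Reverse complement of GAAGCTCTGAATTGGGCAGGGAGCACTATATCACTCGGATCGCCGAATTGAGCGTACCACTAGGACGCAGC is GCTGCGTCCTAGTGGTACGCTCAATTCGGCGATCCGAGTGATATAGTGCTCCCTGCCCAATTCAGAGCTTC; then T→U.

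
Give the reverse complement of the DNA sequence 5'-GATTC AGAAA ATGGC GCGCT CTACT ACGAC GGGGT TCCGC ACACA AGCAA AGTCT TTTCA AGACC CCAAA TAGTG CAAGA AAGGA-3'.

Complement each base (A↔T, G↔C): CTAAGTCTTTTACCGCGCGAGATGATGCTGCCCCAAGGCGTGTGTTCGTTTCAGAAAAGTTCTGGGGTTTATCACGTTCTTTCCT. Then reverse.

5'-TCCTTTCTTGCACTATTTGGGGTCTTGAAAAGACTTTGCTTGTGTGCGGAACCCCGTCGTAGTAGAGCGCGCCATTTTCTGAATC-3'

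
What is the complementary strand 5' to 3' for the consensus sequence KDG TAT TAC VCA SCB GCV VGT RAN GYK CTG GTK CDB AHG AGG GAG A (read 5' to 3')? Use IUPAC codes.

5'-TCTCCCTCDTVHGMACCAGMRCNTYACBBGCVGSTGBGTAATACHM-3'

Standard pairs A↔T, G↔C; ambiguity codes pair R↔Y, K↔M, S↔S, B↔V, D↔H, N↔N. Complement (MHCATAATGBGTSGVCGBBCAYTNCRMGACCAMGHVTDCTCCCTCT), then reverse for 5'→3'.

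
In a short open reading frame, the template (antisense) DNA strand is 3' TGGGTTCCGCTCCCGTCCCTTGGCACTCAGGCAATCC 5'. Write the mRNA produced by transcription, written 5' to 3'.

Reading the template 3'→5' as shown, RNA polymerase pairs each base (A→U, T→A, G↔C) to build mRNA 5'→3' directly.

5'-ACCCAAGGCGAGGGCAGGGAACCGUGAGUCCGUUAGG-3'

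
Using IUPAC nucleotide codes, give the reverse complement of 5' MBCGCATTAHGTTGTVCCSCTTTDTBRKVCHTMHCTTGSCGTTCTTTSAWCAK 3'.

5'-MTGWTSAAAGAACGSCAAGDKADGBMYVAHAAAGSGGBACAACDTAATGCGVK-3'

Standard pairs A↔T, G↔C; ambiguity codes pair R↔Y, M↔K, W↔W, S↔S, B↔V, D↔H. Complement (KVGCGTAATDCAACABGGSGAAAHAVYMBGDAKDGAACSGCAAGAAASTWGTM), then reverse for 5'→3'.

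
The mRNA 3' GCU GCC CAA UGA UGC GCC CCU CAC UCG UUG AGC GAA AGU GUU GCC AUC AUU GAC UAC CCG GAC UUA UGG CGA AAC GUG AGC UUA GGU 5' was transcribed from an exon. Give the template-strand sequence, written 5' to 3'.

5'-CGACGGGTTACTACGCGGGGAGTGAGCAACTCGCTTTCACAACGGTAGTAACTGATGGGCCTGAATACCGCTTTGCACTCGAATCCA-3'

Written 5'→3' the mRNA is UGGAUUCGAGUGCAAAGCGGUAUUCAGGCCCAUCAGUUACUACCGUUGUGAAAGCGAGUUGCUCACUCCCCGCGUAGUAACCCGUCG, so the coding DNA strand is TGGATTCGAGTGCAAAGCGGTATTCAGGCCCATCAGTTACTACCGTTGTGAAAGCGAGTTGCTCACTCCCCGCGTAGTAACCCGTCG. The template is its reverse complement.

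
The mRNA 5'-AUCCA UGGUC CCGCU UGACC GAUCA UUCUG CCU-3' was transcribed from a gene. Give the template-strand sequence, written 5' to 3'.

5'-AGGCAGAATGATCGGTCAAGCGGGACCATGGAT-3'

Replace U with T to get the coding DNA strand: ATCCATGGTCCCGCTTGACCGATCATTCTGCCT. The template strand is its reverse complement (complement TAGGTACCAGGGCGAACTGGCTAGTAAGACGGA, then reverse).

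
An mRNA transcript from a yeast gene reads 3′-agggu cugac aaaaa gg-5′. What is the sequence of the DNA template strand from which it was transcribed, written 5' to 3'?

5′-TCCCAGACTGTTTTTCC-3′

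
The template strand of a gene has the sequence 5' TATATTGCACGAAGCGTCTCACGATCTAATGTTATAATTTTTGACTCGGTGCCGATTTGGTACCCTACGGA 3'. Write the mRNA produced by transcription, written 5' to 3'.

5'-UCCGUAGGGUACCAAAUCGGCACCGAGUCAAAAAUUAUAACAUUAGAUCGUGAGACGCUUCGUGCAAUAUA-3'

RNA polymerase reads the template 3'→5' and synthesizes mRNA 5'→3' by base-pairing (A→U, T→A, G↔C). The complement of the template is ATATAACGTGCTTCGCAGAGTGCTAGATTACAATATTAAAAACTGAGCCACGGCTAAACCATGGGATGCCT; antiparallel, so 5'→3' the coding strand is TCCGTAGGGTACCAAATCGGCACCGAGTCAAAAATTATAACATTAGATCGTGAGACGCTTCGTGCAATATA. Replace T with U for the mRNA.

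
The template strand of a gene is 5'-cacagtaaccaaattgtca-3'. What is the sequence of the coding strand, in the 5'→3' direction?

The coding strand is complementary and antiparallel to the template: take the complement (A↔T, G↔C) and reverse.

5'-TGACAATTTGGTTACTGTG-3'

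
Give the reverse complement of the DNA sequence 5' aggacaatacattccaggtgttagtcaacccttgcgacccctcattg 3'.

Complement each base (A↔T, G↔C): TCCTGTTATGTAAGGTCCACAATCAGTTGGGAACGCTGGGGAGTAAC. Then reverse.

5′-CAATGAGGGGTCGCAAGGGTTGACTAACACCTGGAATGTATTGTCCT-3′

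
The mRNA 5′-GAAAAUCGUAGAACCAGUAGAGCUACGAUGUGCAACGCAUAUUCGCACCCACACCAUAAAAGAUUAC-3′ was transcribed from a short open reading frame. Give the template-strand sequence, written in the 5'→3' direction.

Replace U with T to get the coding DNA strand: GAAAATCGTAGAACCAGTAGAGCTACGATGTGCAACGCATATTCGCACCCACACCATAAAAGATTAC. The template strand is its reverse complement (complement CTTTTAGCATCTTGGTCATCTCGATGCTACACGTTGCGTATAAGCGTGGGTGTGGTATTTTCTAATG, then reverse).

5'-GTAATCTTTTATGGTGTGGGTGCGAATATGCGTTGCACATCGTAGCTCTACTGGTTCTACGATTTTC-3'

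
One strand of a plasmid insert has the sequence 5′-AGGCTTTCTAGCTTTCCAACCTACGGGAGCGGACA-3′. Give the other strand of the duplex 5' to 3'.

5'-TGTCCGCTCCCGTAGGTTGGAAAGCTAGAAAGCCT-3'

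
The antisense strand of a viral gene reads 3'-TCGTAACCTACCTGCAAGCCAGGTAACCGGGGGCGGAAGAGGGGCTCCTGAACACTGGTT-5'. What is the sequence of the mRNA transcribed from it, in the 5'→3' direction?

5'-AGCAUUGGAUGGACGUUCGGUCCAUUGGCCCCCGCCUUCUCCCCGAGGACUUGUGACCAA-3'

Reading the template 3'→5' as shown, RNA polymerase pairs each base (A→U, T→A, G↔C) to build mRNA 5'→3' directly.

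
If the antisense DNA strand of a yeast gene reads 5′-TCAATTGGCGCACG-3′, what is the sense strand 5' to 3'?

5′-CGTGCGCCAATTGA-3′

The coding strand is complementary and antiparallel to the template: take the complement (A↔T, G↔C) and reverse.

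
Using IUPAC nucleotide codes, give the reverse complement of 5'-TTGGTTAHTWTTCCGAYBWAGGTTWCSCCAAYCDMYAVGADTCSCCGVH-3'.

5′-DBCGGSGAHTCBTRKHGRTTGGSGWAACCTWVRTCGGAAWADTAACCAA-3′

Standard pairs A↔T, G↔C; ambiguity codes pair Y↔R, M↔K, W↔W, S↔S, B↔V, D↔H. Complement (AACCAATDAWAAGGCTRVWTCCAAWGSGGTTRGHKRTBCTHAGSGGCBD), then reverse for 5'→3'.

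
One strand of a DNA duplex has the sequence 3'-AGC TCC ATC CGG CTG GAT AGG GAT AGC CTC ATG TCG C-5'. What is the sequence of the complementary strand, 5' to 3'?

5'-TCGAGGTAGGCCGACCTATCCCTATCGGAGTACAGCG-3'

The strand is given 3'→5', so its complement runs 5'→3' in the same left-to-right order: pair each base A↔T, G↔C.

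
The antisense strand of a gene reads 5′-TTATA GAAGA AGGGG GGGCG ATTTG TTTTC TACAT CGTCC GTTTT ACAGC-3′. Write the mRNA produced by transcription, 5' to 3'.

5'-GCUGUAAAACGGACGAUGUAGAAAACAAAUCGCCCCCCCUUCUUCUAUAA-3'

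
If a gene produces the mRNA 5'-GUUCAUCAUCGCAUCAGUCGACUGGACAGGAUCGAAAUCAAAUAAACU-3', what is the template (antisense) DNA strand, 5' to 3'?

Replace U with T to get the coding DNA strand: GTTCATCATCGCATCAGTCGACTGGACAGGATCGAAATCAAATAAACT. The template strand is its reverse complement (complement CAAGTAGTAGCGTAGTCAGCTGACCTGTCCTAGCTTTAGTTTATTTGA, then reverse).

5′-AGTTTATTTGATTTCGATCCTGTCCAGTCGACTGATGCGATGATGAAC-3′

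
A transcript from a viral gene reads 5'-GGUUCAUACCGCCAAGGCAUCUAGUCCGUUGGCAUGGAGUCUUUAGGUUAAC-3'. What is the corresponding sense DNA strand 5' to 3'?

The coding DNA strand has the same 5'→3' sequence as the mRNA with U replaced by T.

5'-GGTTCATACCGCCAAGGCATCTAGTCCGTTGGCATGGAGTCTTTAGGTTAAC-3'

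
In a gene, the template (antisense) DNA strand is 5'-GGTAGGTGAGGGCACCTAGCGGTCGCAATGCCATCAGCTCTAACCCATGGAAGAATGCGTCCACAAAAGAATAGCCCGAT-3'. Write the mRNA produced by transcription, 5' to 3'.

5′-AUCGGGCUAUUCUUUUGUGGACGCAUUCUUCCAUGGGUUAGAGCUGAUGGCAUUGCGACCGCUAGGUGCCCUCACCUACC-3′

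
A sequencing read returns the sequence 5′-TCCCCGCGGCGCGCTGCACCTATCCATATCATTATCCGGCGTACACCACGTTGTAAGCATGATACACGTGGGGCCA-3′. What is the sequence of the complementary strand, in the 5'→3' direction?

5'-TGGCCCCACGTGTATCATGCTTACAACGTGGTGTACGCCGGATAATGATATGGATAGGTGCAGCGCGCCGCGGGGA-3'

Pairing A↔T and G↔C gives AGGGGCGCCGCGCGACGTGGATAGGTATAGTAATAGGCCGCATGTGGTGCAACATTCGTACTATGTGCACCCCGGT, running 3'→5'. Reverse for the 5'→3' convention.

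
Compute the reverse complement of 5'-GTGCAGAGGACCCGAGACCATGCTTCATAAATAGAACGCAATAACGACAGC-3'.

Reading the sequence 3'→5' and pairing each base (A↔T, G↔C) gives the reverse complement directly.

5'-GCTGTCGTTATTGCGTTCTATTTATGAAGCATGGTCTCGGGTCCTCTGCAC-3'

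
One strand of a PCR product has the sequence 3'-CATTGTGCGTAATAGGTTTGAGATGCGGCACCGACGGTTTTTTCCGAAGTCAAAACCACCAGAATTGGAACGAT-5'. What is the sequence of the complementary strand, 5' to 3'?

The strand is given 3'→5', so its complement runs 5'→3' in the same left-to-right order: pair each base A↔T, G↔C.

5'-GTAACACGCATTATCCAAACTCTACGCCGTGGCTGCCAAAAAAGGCTTCAGTTTTGGTGGTCTTAACCTTGCTA-3'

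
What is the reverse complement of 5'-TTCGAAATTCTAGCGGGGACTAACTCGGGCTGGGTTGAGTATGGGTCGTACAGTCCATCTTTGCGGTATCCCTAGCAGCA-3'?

5'-TGCTGCTAGGGATACCGCAAAGATGGACTGTACGACCCATACTCAACCCAGCCCGAGTTAGTCCCCGCTAGAATTTCGAA-3'

Complement each base (A↔T, G↔C): AAGCTTTAAGATCGCCCCTGATTGAGCCCGACCCAACTCATACCCAGCATGTCAGGTAGAAACGCCATAGGGATCGTCGT. Then reverse.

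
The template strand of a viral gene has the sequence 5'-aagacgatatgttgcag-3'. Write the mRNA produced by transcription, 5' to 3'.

RNA polymerase reads the template 3'→5' and synthesizes mRNA 5'→3' by base-pairing (A→U, T→A, G↔C). The complement of the template is TTCTGCTATACAACGTC; antiparallel, so 5'→3' the coding strand is CTGCAACATATCGTCTT. Replace T with U for the mRNA.

5'-CUGCAACAUAUCGUCUU-3'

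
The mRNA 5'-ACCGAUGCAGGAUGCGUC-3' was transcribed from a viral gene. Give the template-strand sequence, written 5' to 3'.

5'-GACGCATCCTGCATCGGT-3'

Replace U with T to get the coding DNA strand: ACCGATGCAGGATGCGTC. The template strand is its reverse complement (complement TGGCTACGTCCTACGCAG, then reverse).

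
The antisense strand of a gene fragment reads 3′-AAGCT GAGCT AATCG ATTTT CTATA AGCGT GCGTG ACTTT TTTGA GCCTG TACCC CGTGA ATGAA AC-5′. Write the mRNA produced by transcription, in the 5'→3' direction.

5'-UUCGACUCGAUUAGCUAAAAGAUAUUCGCACGCACUGAAAAAACUCGGACAUGGGGCACUUACUUUG-3'

Reading the template 3'→5' as shown, RNA polymerase pairs each base (A→U, T→A, G↔C) to build mRNA 5'→3' directly.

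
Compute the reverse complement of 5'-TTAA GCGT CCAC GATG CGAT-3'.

5′-ATCGCATCGTGGACGCTTAA-3′

Reading the sequence 3'→5' and pairing each base (A↔T, G↔C) gives the reverse complement directly.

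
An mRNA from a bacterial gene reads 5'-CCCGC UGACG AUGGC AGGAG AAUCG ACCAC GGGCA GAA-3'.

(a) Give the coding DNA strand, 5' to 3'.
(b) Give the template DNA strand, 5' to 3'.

(a) 5'-CCCGCTGACGATGGCAGGAGAATCGACCACGGGCAGAA-3'
(b) 5′-TTCTGCCCGTGGTCGATTCTCCTGCCATCGTCAGCGGG-3′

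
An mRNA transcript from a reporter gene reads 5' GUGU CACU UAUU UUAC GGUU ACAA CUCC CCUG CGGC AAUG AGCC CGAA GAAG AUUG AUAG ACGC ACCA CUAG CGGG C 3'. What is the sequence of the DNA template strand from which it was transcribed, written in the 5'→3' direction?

Replace U with T to get the coding DNA strand: GTGTCACTTATTTTACGGTTACAACTCCCCTGCGGCAATGAGCCCGAAGAAGATTGATAGACGCACCACTAGCGGGC. The template strand is its reverse complement (complement CACAGTGAATAAAATGCCAATGTTGAGGGGACGCCGTTACTCGGGCTTCTTCTAACTATCTGCGTGGTGATCGCCCG, then reverse).

5'-GCCCGCTAGTGGTGCGTCTATCAATCTTCTTCGGGCTCATTGCCGCAGGGGAGTTGTAACCGTAAAATAAGTGACAC-3'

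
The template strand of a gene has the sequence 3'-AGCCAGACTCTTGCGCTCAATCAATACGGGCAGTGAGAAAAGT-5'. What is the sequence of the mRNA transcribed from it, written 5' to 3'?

Reading the template 3'→5' as shown, RNA polymerase pairs each base (A→U, T→A, G↔C) to build mRNA 5'→3' directly.

5'-UCGGUCUGAGAACGCGAGUUAGUUAUGCCCGUCACUCUUUUCA-3'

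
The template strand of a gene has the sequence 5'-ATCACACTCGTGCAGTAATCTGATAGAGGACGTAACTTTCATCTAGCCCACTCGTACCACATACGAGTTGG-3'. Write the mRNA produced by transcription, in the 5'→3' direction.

RNA polymerase reads the template 3'→5' and synthesizes mRNA 5'→3' by base-pairing (A→U, T→A, G↔C). The complement of the template is TAGTGTGAGCACGTCATTAGACTATCTCCTGCATTGAAAGTAGATCGGGTGAGCATGGTGTATGCTCAACC; antiparallel, so 5'→3' the coding strand is CCAACTCGTATGTGGTACGAGTGGGCTAGATGAAAGTTACGTCCTCTATCAGATTACTGCACGAGTGTGAT. Replace T with U for the mRNA.

5'-CCAACUCGUAUGUGGUACGAGUGGGCUAGAUGAAAGUUACGUCCUCUAUCAGAUUACUGCACGAGUGUGAU-3'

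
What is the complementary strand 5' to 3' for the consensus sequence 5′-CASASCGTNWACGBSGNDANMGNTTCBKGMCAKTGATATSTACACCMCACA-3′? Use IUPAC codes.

Standard pairs A↔T, G↔C; ambiguity codes pair M↔K, W↔W, S↔S, B↔V, D↔H, N↔N. Complement (GTSTSGCANWTGCVSCNHTNKCNAAGVMCKGTMACTATASATGTGGKGTGT), then reverse for 5'→3'.

5'-TGTGKGGTGTASATATCAMTGKCMVGAANCKNTHNCSVCGTWNACGSTSTG-3'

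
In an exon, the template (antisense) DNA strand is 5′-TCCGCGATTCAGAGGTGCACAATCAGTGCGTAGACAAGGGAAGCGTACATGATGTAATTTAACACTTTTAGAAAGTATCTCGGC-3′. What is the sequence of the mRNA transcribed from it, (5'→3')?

RNA polymerase reads the template 3'→5' and synthesizes mRNA 5'→3' by base-pairing (A→U, T→A, G↔C). The complement of the template is AGGCGCTAAGTCTCCACGTGTTAGTCACGCATCTGTTCCCTTCGCATGTACTACATTAAATTGTGAAAATCTTTCATAGAGCCG; antiparallel, so 5'→3' the coding strand is GCCGAGATACTTTCTAAAAGTGTTAAATTACATCATGTACGCTTCCCTTGTCTACGCACTGATTGTGCACCTCTGAATCGCGGA. Replace T with U for the mRNA.

5'-GCCGAGAUACUUUCUAAAAGUGUUAAAUUACAUCAUGUACGCUUCCCUUGUCUACGCACUGAUUGUGCACCUCUGAAUCGCGGA-3'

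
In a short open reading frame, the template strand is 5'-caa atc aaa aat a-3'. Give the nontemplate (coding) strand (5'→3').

5'-TATTTTTGATTTG-3'

The coding strand is complementary and antiparallel to the template: take the complement (A↔T, G↔C) and reverse.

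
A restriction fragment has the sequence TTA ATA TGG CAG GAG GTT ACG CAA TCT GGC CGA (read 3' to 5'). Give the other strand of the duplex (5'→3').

The strand is given 3'→5', so its complement runs 5'→3' in the same left-to-right order: pair each base A↔T, G↔C.

5'-AATTATACCGTCCTCCAATGCGTTAGACCGGCT-3'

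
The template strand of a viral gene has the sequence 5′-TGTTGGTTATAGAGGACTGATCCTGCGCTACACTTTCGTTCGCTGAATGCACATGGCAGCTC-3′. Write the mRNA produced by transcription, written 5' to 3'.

RNA polymerase reads the template 3'→5' and synthesizes mRNA 5'→3' by base-pairing (A→U, T→A, G↔C). The complement of the template is ACAACCAATATCTCCTGACTAGGACGCGATGTGAAAGCAAGCGACTTACGTGTACCGTCGAG; antiparallel, so 5'→3' the coding strand is GAGCTGCCATGTGCATTCAGCGAACGAAAGTGTAGCGCAGGATCAGTCCTCTATAACCAACA. Replace T with U for the mRNA.

5'-GAGCUGCCAUGUGCAUUCAGCGAACGAAAGUGUAGCGCAGGAUCAGUCCUCUAUAACCAACA-3'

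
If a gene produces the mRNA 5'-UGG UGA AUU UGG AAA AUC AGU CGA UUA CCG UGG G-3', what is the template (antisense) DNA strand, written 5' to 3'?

5'-CCCACGGTAATCGACTGATTTTCCAAATTCACCA-3'

Replace U with T to get the coding DNA strand: TGGTGAATTTGGAAAATCAGTCGATTACCGTGGG. The template strand is its reverse complement (complement ACCACTTAAACCTTTTAGTCAGCTAATGGCACCC, then reverse).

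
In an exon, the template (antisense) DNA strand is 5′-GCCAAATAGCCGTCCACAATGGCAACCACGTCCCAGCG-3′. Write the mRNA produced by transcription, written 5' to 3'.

RNA polymerase reads the template 3'→5' and synthesizes mRNA 5'→3' by base-pairing (A→U, T→A, G↔C). The complement of the template is CGGTTTATCGGCAGGTGTTACCGTTGGTGCAGGGTCGC; antiparallel, so 5'→3' the coding strand is CGCTGGGACGTGGTTGCCATTGTGGACGGCTATTTGGC. Replace T with U for the mRNA.

5'-CGCUGGGACGUGGUUGCCAUUGUGGACGGCUAUUUGGC-3'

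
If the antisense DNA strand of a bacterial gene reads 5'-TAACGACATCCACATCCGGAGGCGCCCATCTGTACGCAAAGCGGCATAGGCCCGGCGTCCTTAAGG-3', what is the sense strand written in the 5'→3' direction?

5'-CCTTAAGGACGCCGGGCCTATGCCGCTTTGCGTACAGATGGGCGCCTCCGGATGTGGATGTCGTTA-3'

The coding strand is complementary and antiparallel to the template: take the complement (A↔T, G↔C) and reverse.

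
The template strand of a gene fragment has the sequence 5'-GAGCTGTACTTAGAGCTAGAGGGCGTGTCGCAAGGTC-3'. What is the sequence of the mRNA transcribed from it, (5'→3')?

5'-GACCUUGCGACACGCCCUCUAGCUCUAAGUACAGCUC-3'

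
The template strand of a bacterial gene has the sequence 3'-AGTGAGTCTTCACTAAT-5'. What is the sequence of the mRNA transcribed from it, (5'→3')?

Reading the template 3'→5' as shown, RNA polymerase pairs each base (A→U, T→A, G↔C) to build mRNA 5'→3' directly.

5'-UCACUCAGAAGUGAUUA-3'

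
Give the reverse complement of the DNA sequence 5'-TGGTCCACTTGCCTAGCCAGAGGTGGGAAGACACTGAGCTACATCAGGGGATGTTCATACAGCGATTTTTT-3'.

Reading the sequence 3'→5' and pairing each base (A↔T, G↔C) gives the reverse complement directly.

5'-AAAAAATCGCTGTATGAACATCCCCTGATGTAGCTCAGTGTCTTCCCACCTCTGGCTAGGCAAGTGGACCA-3'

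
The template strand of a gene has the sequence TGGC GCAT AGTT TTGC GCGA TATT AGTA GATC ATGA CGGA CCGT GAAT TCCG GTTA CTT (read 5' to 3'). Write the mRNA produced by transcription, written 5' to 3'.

The mRNA has the sequence of the coding strand (reverse complement of the template) with T→U. Reverse complement of TGGCGCATAGTTTTGCGCGATATTAGTAGATCATGACGGACCGTGAATTCCGGTTACTT is AAGTAACCGGAATTCACGGTCCGTCATGATCTACTAATATCGCGCAAAACTATGCGCCA; then T→U.

5′-AAGUAACCGGAAUUCACGGUCCGUCAUGAUCUACUAAUAUCGCGCAAAACUAUGCGCCA-3′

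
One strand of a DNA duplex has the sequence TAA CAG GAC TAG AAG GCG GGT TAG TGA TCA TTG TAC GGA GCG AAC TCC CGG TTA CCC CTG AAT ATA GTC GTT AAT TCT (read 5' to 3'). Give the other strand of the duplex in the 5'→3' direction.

5'-AGAATTAACGACTATATTCAGGGGTAACCGGGAGTTCGCTCCGTACAATGATCACTAACCCGCCTTCTAGTCCTGTTA-3'

The complement of TAACAGGACTAGAAGGCGGGTTAGTGATCATTGTACGGAGCGAACTCCCGGTTACCCCTGAATATAGTCGTTAATTCT is ATTGTCCTGATCTTCCGCCCAATCACTAGTAACATGCCTCGCTTGAGGGCCAATGGGGACTTATATCAGCAATTAAGA (A↔T, G↔C). DNA strands are antiparallel, so the complementary strand runs 3'→5'; reversing gives the 5'→3' form.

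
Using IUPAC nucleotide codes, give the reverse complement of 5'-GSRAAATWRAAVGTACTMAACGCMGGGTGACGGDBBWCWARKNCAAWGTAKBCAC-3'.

Standard pairs A↔T, G↔C; ambiguity codes pair R↔Y, M↔K, W↔W, S↔S, B↔V, D↔H, N↔N. Complement (CSYTTTAWYTTBCATGAKTTGCGKCCCACTGCCHVVWGWTYMNGTTWCATMVGTG), then reverse for 5'→3'.

5'-GTGVMTACWTTGNMYTWGWVVHCCGTCACCCKGCGTTKAGTACBTTYWATTTYSC-3'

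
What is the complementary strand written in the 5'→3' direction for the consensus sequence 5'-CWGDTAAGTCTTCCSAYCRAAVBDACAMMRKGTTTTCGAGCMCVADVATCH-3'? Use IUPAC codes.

5'-DGATBHTBGKGCTCGAAAACMYKKTGTHVBTTYGRTSGGAAGACTTAHCWG-3'

Standard pairs A↔T, G↔C; ambiguity codes pair R↔Y, M↔K, W↔W, S↔S, B↔V, D↔H. Complement (GWCHATTCAGAAGGSTRGYTTBVHTGTKKYMCAAAAGCTCGKGBTHBTAGD), then reverse for 5'→3'.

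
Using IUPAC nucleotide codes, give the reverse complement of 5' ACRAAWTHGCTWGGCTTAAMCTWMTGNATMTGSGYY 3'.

Standard pairs A↔T, G↔C; ambiguity codes pair R↔Y, M↔K, W↔W, S↔S, H↔D, N↔N. Complement (TGYTTWADCGAWCCGAATTKGAWKACNTAKACSCRR), then reverse for 5'→3'.

5'-RRCSCAKATNCAKWAGKTTAAGCCWAGCDAWTTYGT-3'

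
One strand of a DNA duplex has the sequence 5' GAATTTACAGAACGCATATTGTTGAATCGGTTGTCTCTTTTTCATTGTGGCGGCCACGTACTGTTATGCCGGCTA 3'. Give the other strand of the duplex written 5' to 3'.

5′-TAGCCGGCATAACAGTACGTGGCCGCCACAATGAAAAAGAGACAACCGATTCAACAATATGCGTTCTGTAAATTC-3′

Pairing A↔T and G↔C gives CTTAAATGTCTTGCGTATAACAACTTAGCCAACAGAGAAAAAGTAACACCGCCGGTGCATGACAATACGGCCGAT, running 3'→5'. Reverse for the 5'→3' convention.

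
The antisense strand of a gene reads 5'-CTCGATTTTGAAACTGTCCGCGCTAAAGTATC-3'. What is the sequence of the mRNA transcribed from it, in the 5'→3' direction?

The mRNA has the sequence of the coding strand (reverse complement of the template) with T→U. Reverse complement of CTCGATTTTGAAACTGTCCGCGCTAAAGTATC is GATACTTTAGCGCGGACAGTTTCAAAATCGAG; then T→U.

5'-GAUACUUUAGCGCGGACAGUUUCAAAAUCGAG-3'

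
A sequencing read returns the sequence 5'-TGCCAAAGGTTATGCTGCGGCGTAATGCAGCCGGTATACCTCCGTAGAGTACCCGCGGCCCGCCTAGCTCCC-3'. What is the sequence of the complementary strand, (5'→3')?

Pairing A↔T and G↔C gives ACGGTTTCCAATACGACGCCGCATTACGTCGGCCATATGGAGGCATCTCATGGGCGCCGGGCGGATCGAGGG, running 3'→5'. Reverse for the 5'→3' convention.

5'-GGGAGCTAGGCGGGCCGCGGGTACTCTACGGAGGTATACCGGCTGCATTACGCCGCAGCATAACCTTTGGCA-3'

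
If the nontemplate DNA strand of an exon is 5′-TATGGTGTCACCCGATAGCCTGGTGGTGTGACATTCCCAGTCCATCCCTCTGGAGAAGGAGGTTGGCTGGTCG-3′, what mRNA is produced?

5′-UAUGGUGUCACCCGAUAGCCUGGUGGUGUGACAUUCCCAGUCCAUCCCUCUGGAGAAGGAGGUUGGCUGGUCG-3′

The mRNA is synthesized from the template strand, so it matches the coding strand with T replaced by U.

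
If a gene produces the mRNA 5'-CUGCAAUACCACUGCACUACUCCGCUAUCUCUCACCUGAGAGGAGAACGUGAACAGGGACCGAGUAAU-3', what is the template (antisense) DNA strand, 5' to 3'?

5'-ATTACTCGGTCCCTGTTCACGTTCTCCTCTCAGGTGAGAGATAGCGGAGTAGTGCAGTGGTATTGCAG-3'

Replace U with T to get the coding DNA strand: CTGCAATACCACTGCACTACTCCGCTATCTCTCACCTGAGAGGAGAACGTGAACAGGGACCGAGTAAT. The template strand is its reverse complement (complement GACGTTATGGTGACGTGATGAGGCGATAGAGAGTGGACTCTCCTCTTGCACTTGTCCCTGGCTCATTA, then reverse).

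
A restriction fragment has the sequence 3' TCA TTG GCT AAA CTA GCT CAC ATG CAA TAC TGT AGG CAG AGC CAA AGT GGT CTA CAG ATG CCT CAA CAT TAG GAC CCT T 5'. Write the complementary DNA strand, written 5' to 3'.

5'-AGTAACCGATTTGATCGAGTGTACGTTATGACATCCGTCTCGGTTTCACCAGATGTCTACGGAGTTGTAATCCTGGGAA-3'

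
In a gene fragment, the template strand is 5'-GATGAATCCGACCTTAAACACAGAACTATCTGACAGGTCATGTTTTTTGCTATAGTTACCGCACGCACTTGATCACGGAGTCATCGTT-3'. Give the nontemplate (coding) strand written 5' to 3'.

The coding strand is complementary and antiparallel to the template: take the complement (A↔T, G↔C) and reverse.

5'-AACGATGACTCCGTGATCAAGTGCGTGCGGTAACTATAGCAAAAAACATGACCTGTCAGATAGTTCTGTGTTTAAGGTCGGATTCATC-3'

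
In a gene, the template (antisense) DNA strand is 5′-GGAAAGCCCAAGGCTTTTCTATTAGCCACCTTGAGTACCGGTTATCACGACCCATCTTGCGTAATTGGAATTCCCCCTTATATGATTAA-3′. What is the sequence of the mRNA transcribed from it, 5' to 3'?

5'-UUAAUCAUAUAAGGGGGAAUUCCAAUUACGCAAGAUGGGUCGUGAUAACCGGUACUCAAGGUGGCUAAUAGAAAAGCCUUGGGCUUUCC-3'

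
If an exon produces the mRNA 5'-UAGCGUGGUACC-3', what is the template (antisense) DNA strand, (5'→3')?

5'-GGTACCACGCTA-3'

Replace U with T to get the coding DNA strand: TAGCGTGGTACC. The template strand is its reverse complement (complement ATCGCACCATGG, then reverse).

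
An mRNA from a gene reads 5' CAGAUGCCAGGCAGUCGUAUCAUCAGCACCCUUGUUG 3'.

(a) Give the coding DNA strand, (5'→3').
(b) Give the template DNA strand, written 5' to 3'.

(a) The coding strand matches the mRNA with U→T.
(b) The template strand is the reverse complement of the coding strand.

(a) 5′-CAGATGCCAGGCAGTCGTATCATCAGCACCCTTGTTG-3′
(b) 5'-CAACAAGGGTGCTGATGATACGACTGCCTGGCATCTG-3'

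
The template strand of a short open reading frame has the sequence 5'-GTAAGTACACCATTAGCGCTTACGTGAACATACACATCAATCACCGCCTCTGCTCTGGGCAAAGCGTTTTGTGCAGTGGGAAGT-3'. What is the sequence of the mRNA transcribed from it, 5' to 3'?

5'-ACUUCCCACUGCACAAAACGCUUUGCCCAGAGCAGAGGCGGUGAUUGAUGUGUAUGUUCACGUAAGCGCUAAUGGUGUACUUAC-3'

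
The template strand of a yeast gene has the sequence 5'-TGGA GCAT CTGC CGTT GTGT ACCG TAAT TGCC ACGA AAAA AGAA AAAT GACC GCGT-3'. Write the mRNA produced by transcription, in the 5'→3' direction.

5'-ACGCGGUCAUUUUUCUUUUUUCGUGGCAAUUACGGUACACAACGGCAGAUGCUCCA-3'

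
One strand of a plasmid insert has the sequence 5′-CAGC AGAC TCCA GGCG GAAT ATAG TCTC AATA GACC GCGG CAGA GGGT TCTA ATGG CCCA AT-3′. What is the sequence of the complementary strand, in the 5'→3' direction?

5'-ATTGGGCCATTAGAACCCTCTGCCGCGGTCTATTGAGACTATATTCCGCCTGGAGTCTGCTG-3'

The complement of CAGCAGACTCCAGGCGGAATATAGTCTCAATAGACCGCGGCAGAGGGTTCTAATGGCCCAAT is GTCGTCTGAGGTCCGCCTTATATCAGAGTTATCTGGCGCCGTCTCCCAAGATTACCGGGTTA (A↔T, G↔C). DNA strands are antiparallel, so the complementary strand runs 3'→5'; reversing gives the 5'→3' form.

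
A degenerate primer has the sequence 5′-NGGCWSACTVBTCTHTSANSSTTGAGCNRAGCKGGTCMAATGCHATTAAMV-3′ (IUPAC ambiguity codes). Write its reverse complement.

Standard pairs A↔T, G↔C; ambiguity codes pair R↔Y, M↔K, W↔W, S↔S, B↔V, H↔D, N↔N. Complement (NCCGWSTGABVAGADASTNSSAACTCGNYTCGMCCAGKTTACGDTAATTKB), then reverse for 5'→3'.

5′-BKTTAATDGCATTKGACCMGCTYNGCTCAASSNTSADAGAVBAGTSWGCCN-3′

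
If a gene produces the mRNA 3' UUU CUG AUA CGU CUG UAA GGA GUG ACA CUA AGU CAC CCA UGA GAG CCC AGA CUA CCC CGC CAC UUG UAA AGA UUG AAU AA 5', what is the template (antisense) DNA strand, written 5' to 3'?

5'-AAAGACTATGCAGACATTCCTCACTGTGATTCAGTGGGTACTCTCGGGTCTGATGGGGCGGTGAACATTTCTAACTTATT-3'

Written 5'→3' the mRNA is AAUAAGUUAGAAAUGUUCACCGCCCCAUCAGACCCGAGAGUACCCACUGAAUCACAGUGAGGAAUGUCUGCAUAGUCUUU, so the coding DNA strand is AATAAGTTAGAAATGTTCACCGCCCCATCAGACCCGAGAGTACCCACTGAATCACAGTGAGGAATGTCTGCATAGTCTTT. The template is its reverse complement.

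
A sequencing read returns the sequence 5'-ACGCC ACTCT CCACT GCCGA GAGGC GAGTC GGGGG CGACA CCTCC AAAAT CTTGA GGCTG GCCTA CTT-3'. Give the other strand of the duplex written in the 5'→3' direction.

The complement of ACGCCACTCTCCACTGCCGAGAGGCGAGTCGGGGGCGACACCTCCAAAATCTTGAGGCTGGCCTACTT is TGCGGTGAGAGGTGACGGCTCTCCGCTCAGCCCCCGCTGTGGAGGTTTTAGAACTCCGACCGGATGAA (A↔T, G↔C). DNA strands are antiparallel, so the complementary strand runs 3'→5'; reversing gives the 5'→3' form.

5′-AAGTAGGCCAGCCTCAAGATTTTGGAGGTGTCGCCCCCGACTCGCCTCTCGGCAGTGGAGAGTGGCGT-3′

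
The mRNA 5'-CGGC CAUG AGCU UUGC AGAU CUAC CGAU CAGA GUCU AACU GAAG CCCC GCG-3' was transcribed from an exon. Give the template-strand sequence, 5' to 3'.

Replace U with T to get the coding DNA strand: CGGCCATGAGCTTTGCAGATCTACCGATCAGAGTCTAACTGAAGCCCCGCG. The template strand is its reverse complement (complement GCCGGTACTCGAAACGTCTAGATGGCTAGTCTCAGATTGACTTCGGGGCGC, then reverse).

5'-CGCGGGGCTTCAGTTAGACTCTGATCGGTAGATCTGCAAAGCTCATGGCCG-3'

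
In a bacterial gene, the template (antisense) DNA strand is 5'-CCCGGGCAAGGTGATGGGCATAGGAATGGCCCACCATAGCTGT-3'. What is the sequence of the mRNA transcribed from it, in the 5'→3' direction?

5'-ACAGCUAUGGUGGGCCAUUCCUAUGCCCAUCACCUUGCCCGGG-3'

RNA polymerase reads the template 3'→5' and synthesizes mRNA 5'→3' by base-pairing (A→U, T→A, G↔C). The complement of the template is GGGCCCGTTCCACTACCCGTATCCTTACCGGGTGGTATCGACA; antiparallel, so 5'→3' the coding strand is ACAGCTATGGTGGGCCATTCCTATGCCCATCACCTTGCCCGGG. Replace T with U for the mRNA.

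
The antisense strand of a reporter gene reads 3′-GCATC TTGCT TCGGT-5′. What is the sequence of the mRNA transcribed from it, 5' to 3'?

5'-CGUAGAACGAAGCCA-3'

Reading the template 3'→5' as shown, RNA polymerase pairs each base (A→U, T→A, G↔C) to build mRNA 5'→3' directly.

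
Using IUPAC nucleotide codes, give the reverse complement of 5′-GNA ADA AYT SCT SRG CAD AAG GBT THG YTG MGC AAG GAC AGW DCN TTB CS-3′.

5'-SGVAANGHWCTGTCCTTGCKCARCDAAVCCTTHTGCYSAGSARTTHTTNC-3'

Standard pairs A↔T, G↔C; ambiguity codes pair R↔Y, M↔K, W↔W, S↔S, B↔V, D↔H, N↔N. Complement (CNTTHTTRASGASYCGTHTTCCVAADCRACKCGTTCCTGTCWHGNAAVGS), then reverse for 5'→3'.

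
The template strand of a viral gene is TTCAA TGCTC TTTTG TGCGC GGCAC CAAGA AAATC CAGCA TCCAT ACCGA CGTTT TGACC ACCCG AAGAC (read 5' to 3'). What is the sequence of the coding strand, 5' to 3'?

The coding strand is complementary and antiparallel to the template: take the complement (A↔T, G↔C) and reverse.

5'-GTCTTCGGGTGGTCAAAACGTCGGTATGGATGCTGGATTTTCTTGGTGCCGCGCACAAAAGAGCATTGAA-3'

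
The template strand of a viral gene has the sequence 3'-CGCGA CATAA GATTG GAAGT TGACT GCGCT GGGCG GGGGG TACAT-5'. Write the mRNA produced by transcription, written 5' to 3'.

5′-GCGCUGUAUUCUAACCUUCAACUGACGCGACCCGCCCCCCAUGUA-3′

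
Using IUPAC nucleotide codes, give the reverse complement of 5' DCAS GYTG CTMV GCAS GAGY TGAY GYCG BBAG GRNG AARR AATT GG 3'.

5′-CCAATTYYTTCNYCCTVVCGRCRTCARCTCSTGCBKAGCARCSTGH-3′

Standard pairs A↔T, G↔C; ambiguity codes pair R↔Y, M↔K, S↔S, B↔V, D↔H, N↔N. Complement (HGTSCRACGAKBCGTSCTCRACTRCRGCVVTCCYNCTTYYTTAACC), then reverse for 5'→3'.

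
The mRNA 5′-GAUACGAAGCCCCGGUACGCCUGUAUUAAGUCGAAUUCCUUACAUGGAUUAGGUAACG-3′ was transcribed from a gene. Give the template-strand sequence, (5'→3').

5'-CGTTACCTAATCCATGTAAGGAATTCGACTTAATACAGGCGTACCGGGGCTTCGTATC-3'

Replace U with T to get the coding DNA strand: GATACGAAGCCCCGGTACGCCTGTATTAAGTCGAATTCCTTACATGGATTAGGTAACG. The template strand is its reverse complement (complement CTATGCTTCGGGGCCATGCGGACATAATTCAGCTTAAGGAATGTACCTAATCCATTGC, then reverse).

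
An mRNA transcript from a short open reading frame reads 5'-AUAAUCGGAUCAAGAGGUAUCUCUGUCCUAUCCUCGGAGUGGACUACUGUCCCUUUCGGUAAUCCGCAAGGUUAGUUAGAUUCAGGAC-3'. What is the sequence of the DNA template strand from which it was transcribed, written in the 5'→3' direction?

5'-GTCCTGAATCTAACTAACCTTGCGGATTACCGAAAGGGACAGTAGTCCACTCCGAGGATAGGACAGAGATACCTCTTGATCCGATTAT-3'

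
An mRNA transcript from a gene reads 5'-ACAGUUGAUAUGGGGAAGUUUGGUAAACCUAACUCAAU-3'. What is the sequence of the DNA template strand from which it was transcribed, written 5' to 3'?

Replace U with T to get the coding DNA strand: ACAGTTGATATGGGGAAGTTTGGTAAACCTAACTCAAT. The template strand is its reverse complement (complement TGTCAACTATACCCCTTCAAACCATTTGGATTGAGTTA, then reverse).

5'-ATTGAGTTAGGTTTACCAAACTTCCCCATATCAACTGT-3'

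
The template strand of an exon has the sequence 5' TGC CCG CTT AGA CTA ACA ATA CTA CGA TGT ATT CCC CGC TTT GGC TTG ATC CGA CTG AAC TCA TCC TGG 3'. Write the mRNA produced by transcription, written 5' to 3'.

5'-CCAGGAUGAGUUCAGUCGGAUCAAGCCAAAGCGGGGAAUACAUCGUAGUAUUGUUAGUCUAAGCGGGCA-3'

The mRNA has the sequence of the coding strand (reverse complement of the template) with T→U. Reverse complement of TGCCCGCTTAGACTAACAATACTACGATGTATTCCCCGCTTTGGCTTGATCCGACTGAACTCATCCTGG is CCAGGATGAGTTCAGTCGGATCAAGCCAAAGCGGGGAATACATCGTAGTATTGTTAGTCTAAGCGGGCA; then T→U.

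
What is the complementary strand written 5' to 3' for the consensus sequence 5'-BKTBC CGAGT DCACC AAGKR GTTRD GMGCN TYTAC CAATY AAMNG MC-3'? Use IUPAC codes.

5'-GKCNKTTRATTGGTARANGCKCHYAACYMCTTGGTGHACTCGGVAMV-3'

Standard pairs A↔T, G↔C; ambiguity codes pair R↔Y, M↔K, B↔V, D↔H, N↔N. Complement (VMAVGGCTCAHGTGGTTCMYCAAYHCKCGNARATGGTTARTTKNCKG), then reverse for 5'→3'.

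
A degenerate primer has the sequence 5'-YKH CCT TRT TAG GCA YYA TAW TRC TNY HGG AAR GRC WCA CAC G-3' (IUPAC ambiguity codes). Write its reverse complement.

Standard pairs A↔T, G↔C; ambiguity codes pair R↔Y, K↔M, W↔W, H↔D, N↔N. Complement (RMDGGAAYAATCCGTRRTATWAYGANRDCCTTYCYGWGTGTGC), then reverse for 5'→3'.

5'-CGTGTGWGYCYTTCCDRNAGYAWTATRRTGCCTAAYAAGGDMR-3'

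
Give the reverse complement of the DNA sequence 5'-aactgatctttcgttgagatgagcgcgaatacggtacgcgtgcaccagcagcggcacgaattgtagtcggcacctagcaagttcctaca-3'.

Complement each base (A↔T, G↔C): TTGACTAGAAAGCAACTCTACTCGCGCTTATGCCATGCGCACGTGGTCGTCGCCGTGCTTAACATCAGCCGTGGATCGTTCAAGGATGT. Then reverse.

5'-TGTAGGAACTTGCTAGGTGCCGACTACAATTCGTGCCGCTGCTGGTGCACGCGTACCGTATTCGCGCTCATCTCAACGAAAGATCAGTT-3'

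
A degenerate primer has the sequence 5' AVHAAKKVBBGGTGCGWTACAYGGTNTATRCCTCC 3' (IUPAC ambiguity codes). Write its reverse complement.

Standard pairs A↔T, G↔C; ambiguity codes pair R↔Y, K↔M, W↔W, B↔V, H↔D, N↔N. Complement (TBDTTMMBVVCCACGCWATGTRCCANATAYGGAGG), then reverse for 5'→3'.

5'-GGAGGYATANACCRTGTAWCGCACCVVBMMTTDBT-3'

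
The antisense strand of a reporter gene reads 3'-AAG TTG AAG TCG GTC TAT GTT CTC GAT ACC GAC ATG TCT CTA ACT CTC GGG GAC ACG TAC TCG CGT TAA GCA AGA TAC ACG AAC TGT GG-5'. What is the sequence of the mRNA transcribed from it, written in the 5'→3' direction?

5'-UUCAACUUCAGCCAGAUACAAGAGCUAUGGCUGUACAGAGAUUGAGAGCCCCUGUGCAUGAGCGCAAUUCGUUCUAUGUGCUUGACACC-3'

Reading the template 3'→5' as shown, RNA polymerase pairs each base (A→U, T→A, G↔C) to build mRNA 5'→3' directly.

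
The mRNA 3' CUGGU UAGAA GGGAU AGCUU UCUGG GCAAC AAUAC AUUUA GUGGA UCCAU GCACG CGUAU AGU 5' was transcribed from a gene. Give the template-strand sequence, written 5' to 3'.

Written 5'→3' the mRNA is UGAUAUGCGCACGUACCUAGGUGAUUUACAUAACAACGGGUCUUUCGAUAGGGAAGAUUGGUC, so the coding DNA strand is TGATATGCGCACGTACCTAGGTGATTTACATAACAACGGGTCTTTCGATAGGGAAGATTGGTC. The template is its reverse complement.

5'-GACCAATCTTCCCTATCGAAAGACCCGTTGTTATGTAAATCACCTAGGTACGTGCGCATATCA-3'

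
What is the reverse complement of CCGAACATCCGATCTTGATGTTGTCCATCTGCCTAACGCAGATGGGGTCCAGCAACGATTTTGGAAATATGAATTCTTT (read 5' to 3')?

Reading the sequence 3'→5' and pairing each base (A↔T, G↔C) gives the reverse complement directly.

5′-AAAGAATTCATATTTCCAAAATCGTTGCTGGACCCCATCTGCGTTAGGCAGATGGACAACATCAAGATCGGATGTTCGG-3′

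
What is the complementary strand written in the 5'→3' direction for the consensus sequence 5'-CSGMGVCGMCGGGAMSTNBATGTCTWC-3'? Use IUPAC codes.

Standard pairs A↔T, G↔C; ambiguity codes pair M↔K, W↔W, S↔S, B↔V, N↔N. Complement (GSCKCBGCKGCCCTKSANVTACAGAWG), then reverse for 5'→3'.

5′-GWAGACATVNASKTCCCGKCGBCKCSG-3′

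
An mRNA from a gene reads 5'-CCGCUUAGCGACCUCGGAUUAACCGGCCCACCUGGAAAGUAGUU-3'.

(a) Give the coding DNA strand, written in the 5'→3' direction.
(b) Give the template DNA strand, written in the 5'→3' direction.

(a) The coding strand matches the mRNA with U→T.
(b) The template strand is the reverse complement of the coding strand.

(a) 5'-CCGCTTAGCGACCTCGGATTAACCGGCCCACCTGGAAAGTAGTT-3'
(b) 5′-AACTACTTTCCAGGTGGGCCGGTTAATCCGAGGTCGCTAAGCGG-3′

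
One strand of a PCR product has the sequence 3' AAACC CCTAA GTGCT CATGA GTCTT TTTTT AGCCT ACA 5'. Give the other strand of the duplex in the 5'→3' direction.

The strand is given 3'→5', so its complement runs 5'→3' in the same left-to-right order: pair each base A↔T, G↔C.

5′-TTTGGGGATTCACGAGTACTCAGAAAAAAATCGGATGT-3′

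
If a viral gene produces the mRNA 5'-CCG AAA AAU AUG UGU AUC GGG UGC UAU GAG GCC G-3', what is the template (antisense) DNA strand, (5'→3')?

5′-CGGCCTCATAGCACCCGATACACATATTTTTCGG-3′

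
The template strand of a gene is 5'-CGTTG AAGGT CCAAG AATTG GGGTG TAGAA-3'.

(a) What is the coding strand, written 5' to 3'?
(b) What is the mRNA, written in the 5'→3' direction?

(a) 5'-TTCTACACCCCAATTCTTGGACCTTCAACG-3'
(b) 5'-UUCUACACCCCAAUUCUUGGACCUUCAACG-3'

(a) The coding strand is the reverse complement of the template: complement GCAACTTCCAGGTTCTTAACCCCACATCTT, then reverse.
(b) mRNA has the coding-strand sequence with T→U.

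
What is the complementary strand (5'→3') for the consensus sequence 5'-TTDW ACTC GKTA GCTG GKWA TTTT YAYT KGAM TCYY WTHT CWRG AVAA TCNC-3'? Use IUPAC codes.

Standard pairs A↔T, G↔C; ambiguity codes pair R↔Y, M↔K, W↔W, D↔H, V↔B, N↔N. Complement (AAHWTGAGCMATCGACCMWTAAAARTRAMCTKAGRRWADAGWYCTBTTAGNG), then reverse for 5'→3'.

5′-GNGATTBTCYWGADAWRRGAKTCMARTRAAAATWMCCAGCTAMCGAGTWHAA-3′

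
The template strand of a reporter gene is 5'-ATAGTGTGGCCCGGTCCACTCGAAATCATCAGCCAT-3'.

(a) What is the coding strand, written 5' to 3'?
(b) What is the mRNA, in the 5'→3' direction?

(a) The coding strand is the reverse complement of the template: complement TATCACACCGGGCCAGGTGAGCTTTAGTAGTCGGTA, then reverse.
(b) mRNA has the coding-strand sequence with T→U.

(a) 5'-ATGGCTGATGATTTCGAGTGGACCGGGCCACACTAT-3'
(b) 5'-AUGGCUGAUGAUUUCGAGUGGACCGGGCCACACUAU-3'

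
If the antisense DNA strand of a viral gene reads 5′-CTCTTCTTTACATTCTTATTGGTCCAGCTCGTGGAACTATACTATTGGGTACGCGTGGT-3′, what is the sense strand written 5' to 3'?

5'-ACCACGCGTACCCAATAGTATAGTTCCACGAGCTGGACCAATAAGAATGTAAAGAAGAG-3'

The coding strand is complementary and antiparallel to the template: take the complement (A↔T, G↔C) and reverse.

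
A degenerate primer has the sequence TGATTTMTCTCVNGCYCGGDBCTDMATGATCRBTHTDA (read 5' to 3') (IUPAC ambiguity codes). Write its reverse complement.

Standard pairs A↔T, G↔C; ambiguity codes pair R↔Y, M↔K, B↔V, D↔H, N↔N. Complement (ACTAAAKAGAGBNCGRGCCHVGAHKTACTAGYVADAHT), then reverse for 5'→3'.

5'-THADAVYGATCATKHAGVHCCGRGCNBGAGAKAAATCA-3'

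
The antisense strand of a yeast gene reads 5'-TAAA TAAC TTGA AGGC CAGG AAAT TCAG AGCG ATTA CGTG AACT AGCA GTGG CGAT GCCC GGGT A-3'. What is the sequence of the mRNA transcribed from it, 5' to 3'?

5′-UACCCGGGCAUCGCCACUGCUAGUUCACGUAAUCGCUCUGAAUUUCCUGGCCUUCAAGUUAUUUA-3′

The mRNA has the sequence of the coding strand (reverse complement of the template) with T→U. Reverse complement of TAAATAACTTGAAGGCCAGGAAATTCAGAGCGATTACGTGAACTAGCAGTGGCGATGCCCGGGTA is TACCCGGGCATCGCCACTGCTAGTTCACGTAATCGCTCTGAATTTCCTGGCCTTCAAGTTATTTA; then T→U.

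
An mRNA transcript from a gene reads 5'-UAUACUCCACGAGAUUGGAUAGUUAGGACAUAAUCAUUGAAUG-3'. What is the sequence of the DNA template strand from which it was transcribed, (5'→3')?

Replace U with T to get the coding DNA strand: TATACTCCACGAGATTGGATAGTTAGGACATAATCATTGAATG. The template strand is its reverse complement (complement ATATGAGGTGCTCTAACCTATCAATCCTGTATTAGTAACTTAC, then reverse).

5'-CATTCAATGATTATGTCCTAACTATCCAATCTCGTGGAGTATA-3'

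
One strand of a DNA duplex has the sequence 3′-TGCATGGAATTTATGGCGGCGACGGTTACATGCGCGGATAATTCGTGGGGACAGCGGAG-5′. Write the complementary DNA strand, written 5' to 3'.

The strand is given 3'→5', so its complement runs 5'→3' in the same left-to-right order: pair each base A↔T, G↔C.

5'-ACGTACCTTAAATACCGCCGCTGCCAATGTACGCGCCTATTAAGCACCCCTGTCGCCTC-3'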